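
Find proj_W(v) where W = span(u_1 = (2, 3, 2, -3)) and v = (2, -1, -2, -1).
proj_W(v) = (0, 0, 0, 0)

Set up U = [u_1 | ... | u_1] ∈ R^(4×1). The projector onto W = col(U) is P = U (U^T U)^(-1) U^T.
Compute U^T U =
  [26],
and U^T v = (0).
Solve U^T U · c = U^T v for the coefficients: c = (0). The projection is proj_W(v) = U c.
Check: (v - proj_W(v)) · u_1 = 0  (should be 0).
Result: proj_W(v) = (0, 0, 0, 0).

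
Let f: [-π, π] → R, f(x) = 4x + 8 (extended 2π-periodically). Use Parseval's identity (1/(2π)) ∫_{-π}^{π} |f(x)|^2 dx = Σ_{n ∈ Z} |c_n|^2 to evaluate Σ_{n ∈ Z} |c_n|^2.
Σ |c_n|^2 = 16π^2/3 + 64

Expand and integrate term by term over [-π, π]:
  ∫ (4x)^2 dx = 16·(2π^3/3); ∫ 2·4·(8)·x dx = 0 (odd integrand); ∫ 8^2 dx = 64·2π.
So (1/(2π)) ∫_{-π}^{π} (4x + 8)^2 dx = 16π^2/3 + 64 = 16π^2/3 + 64.
Parseval ⇒ Σ |c_n|^2 = 16π^2/3 + 64.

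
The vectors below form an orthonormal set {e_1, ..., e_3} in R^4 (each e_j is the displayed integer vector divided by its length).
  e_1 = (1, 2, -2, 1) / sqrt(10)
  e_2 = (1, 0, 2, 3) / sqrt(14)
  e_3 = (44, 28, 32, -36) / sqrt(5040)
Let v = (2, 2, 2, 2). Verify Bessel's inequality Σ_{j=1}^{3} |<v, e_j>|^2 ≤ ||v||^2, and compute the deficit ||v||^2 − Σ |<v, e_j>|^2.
Σ |<v, e_j>|^2 = 140/9; ||v||^2 = 16; deficit = 4/9

Write each e_j = u_j / sqrt(<u_j, u_j>) where u_j is the displayed integer vector. Then <v, e_j> = <v, u_j> / sqrt(<u_j, u_j>), so |<v, e_j>|^2 = <v, u_j>^2 / <u_j, u_j>.
Coefficients: <v, e_1> = 4/sqrt(10), <v, e_2> = 12/sqrt(14), <v, e_3> = 136/sqrt(5040).
Square and sum: Σ |<v, e_j>|^2 = 140/9.
Compute ||v||^2 = v·v = 16.
Deficit = 16 − 140/9 = 4/9 ≥ 0, confirming Bessel's inequality. (The deficit equals ||v − Σ <v,e_j> e_j||^2, the squared distance from v to span{e_j}.)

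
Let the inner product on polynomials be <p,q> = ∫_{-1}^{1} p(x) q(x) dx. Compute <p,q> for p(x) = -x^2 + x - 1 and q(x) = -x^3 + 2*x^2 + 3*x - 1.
<p,q> = 32/15

Expand the product: p(x)·q(x) = x^5 - 3*x^4 + 2*x^2 - 4*x + 1.
∫_{-1}^{1} of each monomial x^k gives [2/(k+1) if k even, 0 if k odd]. Integrating term-by-term (or equivalently evaluating the antiderivative F(x) = x^6/6 - 3*x^5/5 + 2*x^3/3 - 2*x^2 + x at the endpoints):
  F(1) − F(−1) = -23/30 − (-29/10) = 32/15.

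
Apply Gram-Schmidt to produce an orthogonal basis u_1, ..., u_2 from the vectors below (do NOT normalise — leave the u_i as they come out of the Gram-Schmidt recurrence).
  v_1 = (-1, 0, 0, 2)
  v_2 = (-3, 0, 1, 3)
Orthogonal basis:
  u_1 = (-1, 0, 0, 2)
  u_2 = (-6/5, 0, 1, -3/5)

Apply the Gram-Schmidt recurrence
  u_1 = v_1
  u_i = v_i − Σ_{j<i} ((v_i · u_j) / (u_j · u_j)) · u_j.

Step by step this gives:
  u_1 = (-1, 0, 0, 2)
  u_2 = (-6/5, 0, 1, -3/5)

Orthogonality check:
  u_2 · u_1 = 0 (should be 0)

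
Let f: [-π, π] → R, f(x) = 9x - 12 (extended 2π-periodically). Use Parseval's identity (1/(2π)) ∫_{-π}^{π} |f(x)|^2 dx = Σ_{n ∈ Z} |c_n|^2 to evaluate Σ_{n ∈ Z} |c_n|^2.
Σ |c_n|^2 = 27π^2 + 144

Expand and integrate term by term over [-π, π]:
  ∫ (9x)^2 dx = 81·(2π^3/3); ∫ 2·9·(-12)·x dx = 0 (odd integrand); ∫ (-12)^2 dx = 144·2π.
So (1/(2π)) ∫_{-π}^{π} (9x - 12)^2 dx = 81π^2/3 + 144 = 27π^2 + 144.
Parseval ⇒ Σ |c_n|^2 = 27π^2 + 144.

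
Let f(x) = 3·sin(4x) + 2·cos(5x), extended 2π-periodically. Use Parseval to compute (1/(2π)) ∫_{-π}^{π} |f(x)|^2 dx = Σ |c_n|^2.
Σ |c_n|^2 = 13/2

Expand |f|^2 and use orthogonality of {sin(nx), cos(mx)} on [-π, π]:
  ∫_{-π}^{π} sin(nx)^2 dx = π, ∫ cos(mx)^2 dx = π, and cross terms integrate to 0.
So ∫_{-π}^{π} f(x)^2 dx = 3^2 · π + 2^2 · π = (9 + 4)π.
Divide by 2π: (9 + 4)/2 = 13/2.
By Parseval, this equals Σ |c_n|^2.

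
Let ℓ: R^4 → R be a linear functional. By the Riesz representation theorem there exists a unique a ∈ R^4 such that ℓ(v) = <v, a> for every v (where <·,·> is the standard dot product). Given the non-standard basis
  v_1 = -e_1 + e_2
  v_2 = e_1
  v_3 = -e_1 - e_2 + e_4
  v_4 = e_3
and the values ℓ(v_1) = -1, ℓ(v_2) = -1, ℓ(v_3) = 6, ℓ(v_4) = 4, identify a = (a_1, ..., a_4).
a = (-1, -2, 4, 3)

Write a = (a_1, ..., a_4) in the standard basis. For each basis vector v_i, ℓ(v_i) = <v_i, a> is a linear equation in the a_j's. Collect the n equations into a matrix system V a = ℓ, where row i of V is v_i (expressed in the standard basis). Since V is invertible (lower-triangular with 1s on the diagonal, up to permutation), solve by back-substitution:
  V =
[[-1, 1, 0, 0],
 [1, 0, 0, 0],
 [-1, -1, 0, 1],
 [0, 0, 1, 0]]
  V a = (-1, -1, 6, 4)
Solving gives a = (-1, -2, 4, 3).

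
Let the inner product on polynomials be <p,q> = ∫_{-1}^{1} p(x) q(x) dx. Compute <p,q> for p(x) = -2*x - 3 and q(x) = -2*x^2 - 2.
<p,q> = 16

Expand the product: p(x)·q(x) = 4*x^3 + 6*x^2 + 4*x + 6.
∫_{-1}^{1} of each monomial x^k gives [2/(k+1) if k even, 0 if k odd]. Integrating term-by-term (or equivalently evaluating the antiderivative F(x) = x^4 + 2*x^3 + 2*x^2 + 6*x at the endpoints):
  F(1) − F(−1) = 11 − (-5) = 16.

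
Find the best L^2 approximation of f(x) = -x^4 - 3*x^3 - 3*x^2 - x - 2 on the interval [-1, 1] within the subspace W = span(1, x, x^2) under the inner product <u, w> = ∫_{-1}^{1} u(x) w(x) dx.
g(x) = -27*x^2/7 - 14*x/5 - 67/35

The best approximation g ∈ W is the orthogonal projection of f onto W. Writing g = a_0 + a_1 x + a_2 x^2, the coefficients solve the normal equations G · a = b where
  G_{ij} = <φ_i, φ_j> and b_i = <f, φ_i>, with φ_0 = 1, φ_1 = x, φ_2 = x^2.
G =
  [2, 0, 2/3]
  [0, 2/3, 0]
  [2/3, 0, 2/5],
b = (-32/5, -28/15, -296/105).
Solving gives a_0 = -67/35, a_1 = -14/5, a_2 = -27/7, so
  g(x) = -27*x^2/7 - 14*x/5 - 67/35.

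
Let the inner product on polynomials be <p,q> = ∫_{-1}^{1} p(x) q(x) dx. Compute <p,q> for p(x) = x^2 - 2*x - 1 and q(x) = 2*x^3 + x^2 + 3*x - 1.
<p,q> = -68/15

Expand the product: p(x)·q(x) = 2*x^5 - 3*x^4 - x^3 - 8*x^2 - x + 1.
∫_{-1}^{1} of each monomial x^k gives [2/(k+1) if k even, 0 if k odd]. Integrating term-by-term (or equivalently evaluating the antiderivative F(x) = x^6/3 - 3*x^5/5 - x^4/4 - 8*x^3/3 - x^2/2 + x at the endpoints):
  F(1) − F(−1) = -161/60 − (37/20) = -68/15.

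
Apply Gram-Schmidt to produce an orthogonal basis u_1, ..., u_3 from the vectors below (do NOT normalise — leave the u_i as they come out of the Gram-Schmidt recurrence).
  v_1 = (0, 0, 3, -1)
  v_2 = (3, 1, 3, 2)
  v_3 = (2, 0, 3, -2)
Orthogonal basis:
  u_1 = (0, 0, 3, -1)
  u_2 = (3, 1, 9/10, 27/10)
  u_3 = (263/181, -33/181, -84/181, -252/181)

Apply the Gram-Schmidt recurrence
  u_1 = v_1
  u_i = v_i − Σ_{j<i} ((v_i · u_j) / (u_j · u_j)) · u_j.

Step by step this gives:
  u_1 = (0, 0, 3, -1)
  u_2 = (3, 1, 9/10, 27/10)
  u_3 = (263/181, -33/181, -84/181, -252/181)

Orthogonality check:
  u_2 · u_1 = 0 (should be 0)
  u_3 · u_1 = 0 (should be 0)
  u_3 · u_2 = 0 (should be 0)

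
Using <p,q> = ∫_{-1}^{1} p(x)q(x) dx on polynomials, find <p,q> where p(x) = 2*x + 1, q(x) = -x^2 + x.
<p,q> = 2/3

Expand the product: p(x)·q(x) = -2*x^3 + x^2 + x.
∫_{-1}^{1} of each monomial x^k gives [2/(k+1) if k even, 0 if k odd]. Integrating term-by-term (or equivalently evaluating the antiderivative F(x) = -x^4/2 + x^3/3 + x^2/2 at the endpoints):
  F(1) − F(−1) = 1/3 − (-1/3) = 2/3.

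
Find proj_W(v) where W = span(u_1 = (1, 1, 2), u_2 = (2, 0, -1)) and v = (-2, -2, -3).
proj_W(v) = (-31/15, -5/3, -47/15)

Set up U = [u_1 | ... | u_2] ∈ R^(3×2). The projector onto W = col(U) is P = U (U^T U)^(-1) U^T.
Compute U^T U =
  [6, 0]
  [0, 5],
and U^T v = (-10, -1).
Solve U^T U · c = U^T v for the coefficients: c = (-5/3, -1/5). The projection is proj_W(v) = U c.
Check: (v - proj_W(v)) · u_1 = 0  (should be 0).
Check: (v - proj_W(v)) · u_2 = 0  (should be 0).
Result: proj_W(v) = (-31/15, -5/3, -47/15).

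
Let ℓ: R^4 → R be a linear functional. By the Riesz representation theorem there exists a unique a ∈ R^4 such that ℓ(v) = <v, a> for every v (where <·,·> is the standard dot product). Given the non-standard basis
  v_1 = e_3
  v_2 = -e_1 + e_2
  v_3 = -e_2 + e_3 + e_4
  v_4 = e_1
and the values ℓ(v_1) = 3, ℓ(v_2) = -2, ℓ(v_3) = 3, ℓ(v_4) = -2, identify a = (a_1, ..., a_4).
a = (-2, -4, 3, -4)

Write a = (a_1, ..., a_4) in the standard basis. For each basis vector v_i, ℓ(v_i) = <v_i, a> is a linear equation in the a_j's. Collect the n equations into a matrix system V a = ℓ, where row i of V is v_i (expressed in the standard basis). Since V is invertible (lower-triangular with 1s on the diagonal, up to permutation), solve by back-substitution:
  V =
[[0, 0, 1, 0],
 [-1, 1, 0, 0],
 [0, -1, 1, 1],
 [1, 0, 0, 0]]
  V a = (3, -2, 3, -2)
Solving gives a = (-2, -4, 3, -4).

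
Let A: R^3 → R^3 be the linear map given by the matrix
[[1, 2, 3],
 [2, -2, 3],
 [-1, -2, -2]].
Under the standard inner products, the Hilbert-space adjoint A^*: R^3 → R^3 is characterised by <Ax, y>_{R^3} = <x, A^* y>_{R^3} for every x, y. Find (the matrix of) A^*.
A^* = A^T =
[[1, 2, -1],
 [2, -2, -2],
 [3, 3, -2]]

For real matrices with standard dot products, the defining identity <Ax, y> = <x, A^* y> gives (Ax)^T y = x^T (A^*) y, i.e. x^T A^T y = x^T (A^*) y. Since this holds for all x, y, we must have A^* = A^T. Therefore
A^* =
[[1, 2, -1],
 [2, -2, -2],
 [3, 3, -2]].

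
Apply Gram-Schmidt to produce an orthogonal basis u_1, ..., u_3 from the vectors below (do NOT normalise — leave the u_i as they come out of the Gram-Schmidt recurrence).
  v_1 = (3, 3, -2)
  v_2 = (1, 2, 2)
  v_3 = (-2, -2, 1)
Orthogonal basis:
  u_1 = (3, 3, -2)
  u_2 = (7/22, 29/22, 27/11)
  u_3 = (-10/173, 8/173, -3/173)

Apply the Gram-Schmidt recurrence
  u_1 = v_1
  u_i = v_i − Σ_{j<i} ((v_i · u_j) / (u_j · u_j)) · u_j.

Step by step this gives:
  u_1 = (3, 3, -2)
  u_2 = (7/22, 29/22, 27/11)
  u_3 = (-10/173, 8/173, -3/173)

Orthogonality check:
  u_2 · u_1 = 0 (should be 0)
  u_3 · u_1 = 0 (should be 0)
  u_3 · u_2 = 0 (should be 0)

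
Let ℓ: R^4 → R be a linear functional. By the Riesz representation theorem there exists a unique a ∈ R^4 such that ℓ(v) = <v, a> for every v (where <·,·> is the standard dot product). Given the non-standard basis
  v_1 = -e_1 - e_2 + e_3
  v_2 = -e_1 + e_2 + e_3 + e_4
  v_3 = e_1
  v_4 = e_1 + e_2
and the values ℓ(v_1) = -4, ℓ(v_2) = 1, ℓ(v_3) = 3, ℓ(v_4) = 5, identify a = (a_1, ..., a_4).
a = (3, 2, 1, 1)

Write a = (a_1, ..., a_4) in the standard basis. For each basis vector v_i, ℓ(v_i) = <v_i, a> is a linear equation in the a_j's. Collect the n equations into a matrix system V a = ℓ, where row i of V is v_i (expressed in the standard basis). Since V is invertible (lower-triangular with 1s on the diagonal, up to permutation), solve by back-substitution:
  V =
[[-1, -1, 1, 0],
 [-1, 1, 1, 1],
 [1, 0, 0, 0],
 [1, 1, 0, 0]]
  V a = (-4, 1, 3, 5)
Solving gives a = (3, 2, 1, 1).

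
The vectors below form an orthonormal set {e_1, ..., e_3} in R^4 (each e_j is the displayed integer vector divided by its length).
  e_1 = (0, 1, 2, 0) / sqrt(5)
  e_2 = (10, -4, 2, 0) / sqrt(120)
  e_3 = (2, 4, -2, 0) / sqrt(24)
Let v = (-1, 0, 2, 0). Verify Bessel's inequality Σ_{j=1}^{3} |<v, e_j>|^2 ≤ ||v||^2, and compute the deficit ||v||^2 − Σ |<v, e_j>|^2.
Σ |<v, e_j>|^2 = 5; ||v||^2 = 5; deficit = 0

Write each e_j = u_j / sqrt(<u_j, u_j>) where u_j is the displayed integer vector. Then <v, e_j> = <v, u_j> / sqrt(<u_j, u_j>), so |<v, e_j>|^2 = <v, u_j>^2 / <u_j, u_j>.
Coefficients: <v, e_1> = 4/sqrt(5), <v, e_2> = -6/sqrt(120), <v, e_3> = -6/sqrt(24).
Square and sum: Σ |<v, e_j>|^2 = 5.
Compute ||v||^2 = v·v = 5.
Deficit = 5 − 5 = 0 ≥ 0, confirming Bessel's inequality. (The deficit equals ||v − Σ <v,e_j> e_j||^2, the squared distance from v to span{e_j}.)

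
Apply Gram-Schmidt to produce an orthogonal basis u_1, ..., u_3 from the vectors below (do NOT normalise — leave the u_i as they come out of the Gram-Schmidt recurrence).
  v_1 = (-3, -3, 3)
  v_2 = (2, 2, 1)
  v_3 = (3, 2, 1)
Orthogonal basis:
  u_1 = (-3, -3, 3)
  u_2 = (1, 1, 2)
  u_3 = (1/2, -1/2, 0)

Apply the Gram-Schmidt recurrence
  u_1 = v_1
  u_i = v_i − Σ_{j<i} ((v_i · u_j) / (u_j · u_j)) · u_j.

Step by step this gives:
  u_1 = (-3, -3, 3)
  u_2 = (1, 1, 2)
  u_3 = (1/2, -1/2, 0)

Orthogonality check:
  u_2 · u_1 = 0 (should be 0)
  u_3 · u_1 = 0 (should be 0)
  u_3 · u_2 = 0 (should be 0)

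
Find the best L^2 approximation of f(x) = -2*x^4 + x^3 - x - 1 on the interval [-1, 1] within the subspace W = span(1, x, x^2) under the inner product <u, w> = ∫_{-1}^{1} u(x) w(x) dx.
g(x) = -12*x^2/7 - 2*x/5 - 29/35

The best approximation g ∈ W is the orthogonal projection of f onto W. Writing g = a_0 + a_1 x + a_2 x^2, the coefficients solve the normal equations G · a = b where
  G_{ij} = <φ_i, φ_j> and b_i = <f, φ_i>, with φ_0 = 1, φ_1 = x, φ_2 = x^2.
G =
  [2, 0, 2/3]
  [0, 2/3, 0]
  [2/3, 0, 2/5],
b = (-14/5, -4/15, -26/21).
Solving gives a_0 = -29/35, a_1 = -2/5, a_2 = -12/7, so
  g(x) = -12*x^2/7 - 2*x/5 - 29/35.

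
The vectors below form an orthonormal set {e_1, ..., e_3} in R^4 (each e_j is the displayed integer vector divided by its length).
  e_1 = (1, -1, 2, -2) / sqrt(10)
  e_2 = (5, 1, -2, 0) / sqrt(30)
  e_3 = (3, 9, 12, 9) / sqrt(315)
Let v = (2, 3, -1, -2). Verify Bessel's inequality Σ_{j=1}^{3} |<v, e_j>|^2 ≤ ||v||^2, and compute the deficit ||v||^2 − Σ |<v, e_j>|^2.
Σ |<v, e_j>|^2 = 267/35; ||v||^2 = 18; deficit = 363/35

Write each e_j = u_j / sqrt(<u_j, u_j>) where u_j is the displayed integer vector. Then <v, e_j> = <v, u_j> / sqrt(<u_j, u_j>), so |<v, e_j>|^2 = <v, u_j>^2 / <u_j, u_j>.
Coefficients: <v, e_1> = 1/sqrt(10), <v, e_2> = 15/sqrt(30), <v, e_3> = 3/sqrt(315).
Square and sum: Σ |<v, e_j>|^2 = 267/35.
Compute ||v||^2 = v·v = 18.
Deficit = 18 − 267/35 = 363/35 ≥ 0, confirming Bessel's inequality. (The deficit equals ||v − Σ <v,e_j> e_j||^2, the squared distance from v to span{e_j}.)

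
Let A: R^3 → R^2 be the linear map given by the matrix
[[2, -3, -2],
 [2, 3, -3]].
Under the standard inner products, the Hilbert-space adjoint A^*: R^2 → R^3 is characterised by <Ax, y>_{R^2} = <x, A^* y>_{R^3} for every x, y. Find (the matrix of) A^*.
A^* = A^T =
[[2, 2],
 [-3, 3],
 [-2, -3]]

For real matrices with standard dot products, the defining identity <Ax, y> = <x, A^* y> gives (Ax)^T y = x^T (A^*) y, i.e. x^T A^T y = x^T (A^*) y. Since this holds for all x, y, we must have A^* = A^T. Therefore
A^* =
[[2, 2],
 [-3, 3],
 [-2, -3]].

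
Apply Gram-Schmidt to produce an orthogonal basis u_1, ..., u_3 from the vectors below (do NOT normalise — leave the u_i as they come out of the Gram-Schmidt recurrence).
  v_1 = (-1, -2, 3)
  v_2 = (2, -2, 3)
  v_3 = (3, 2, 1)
Orthogonal basis:
  u_1 = (-1, -2, 3)
  u_2 = (39/14, -3/7, 9/14)
  u_3 = (0, 24/13, 16/13)

Apply the Gram-Schmidt recurrence
  u_1 = v_1
  u_i = v_i − Σ_{j<i} ((v_i · u_j) / (u_j · u_j)) · u_j.

Step by step this gives:
  u_1 = (-1, -2, 3)
  u_2 = (39/14, -3/7, 9/14)
  u_3 = (0, 24/13, 16/13)

Orthogonality check:
  u_2 · u_1 = 0 (should be 0)
  u_3 · u_1 = 0 (should be 0)
  u_3 · u_2 = 0 (should be 0)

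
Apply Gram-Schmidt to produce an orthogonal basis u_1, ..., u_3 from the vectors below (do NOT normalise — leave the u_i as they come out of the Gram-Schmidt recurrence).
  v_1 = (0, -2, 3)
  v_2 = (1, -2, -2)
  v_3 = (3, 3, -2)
Orthogonal basis:
  u_1 = (0, -2, 3)
  u_2 = (1, -30/13, -20/13)
  u_3 = (350/113, 105/113, 70/113)

Apply the Gram-Schmidt recurrence
  u_1 = v_1
  u_i = v_i − Σ_{j<i} ((v_i · u_j) / (u_j · u_j)) · u_j.

Step by step this gives:
  u_1 = (0, -2, 3)
  u_2 = (1, -30/13, -20/13)
  u_3 = (350/113, 105/113, 70/113)

Orthogonality check:
  u_2 · u_1 = 0 (should be 0)
  u_3 · u_1 = 0 (should be 0)
  u_3 · u_2 = 0 (should be 0)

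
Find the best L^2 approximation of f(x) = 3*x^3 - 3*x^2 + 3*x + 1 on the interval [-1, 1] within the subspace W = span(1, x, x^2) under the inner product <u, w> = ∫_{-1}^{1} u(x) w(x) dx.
g(x) = -3*x^2 + 24*x/5 + 1

The best approximation g ∈ W is the orthogonal projection of f onto W. Writing g = a_0 + a_1 x + a_2 x^2, the coefficients solve the normal equations G · a = b where
  G_{ij} = <φ_i, φ_j> and b_i = <f, φ_i>, with φ_0 = 1, φ_1 = x, φ_2 = x^2.
G =
  [2, 0, 2/3]
  [0, 2/3, 0]
  [2/3, 0, 2/5],
b = (0, 16/5, -8/15).
Solving gives a_0 = 1, a_1 = 24/5, a_2 = -3, so
  g(x) = -3*x^2 + 24*x/5 + 1.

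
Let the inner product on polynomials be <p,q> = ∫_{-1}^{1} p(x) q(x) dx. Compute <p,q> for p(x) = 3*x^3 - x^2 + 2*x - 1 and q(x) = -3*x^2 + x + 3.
<p,q> = -34/15

Expand the product: p(x)·q(x) = -9*x^5 + 6*x^4 + 2*x^3 + 2*x^2 + 5*x - 3.
∫_{-1}^{1} of each monomial x^k gives [2/(k+1) if k even, 0 if k odd]. Integrating term-by-term (or equivalently evaluating the antiderivative F(x) = -3*x^6/2 + 6*x^5/5 + x^4/2 + 2*x^3/3 + 5*x^2/2 - 3*x at the endpoints):
  F(1) − F(−1) = 11/30 − (79/30) = -34/15.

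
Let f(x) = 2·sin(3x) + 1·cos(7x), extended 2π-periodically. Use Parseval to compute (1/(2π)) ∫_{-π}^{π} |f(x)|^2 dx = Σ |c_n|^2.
Σ |c_n|^2 = 5/2

Expand |f|^2 and use orthogonality of {sin(nx), cos(mx)} on [-π, π]:
  ∫_{-π}^{π} sin(nx)^2 dx = π, ∫ cos(mx)^2 dx = π, and cross terms integrate to 0.
So ∫_{-π}^{π} f(x)^2 dx = 2^2 · π + 1^2 · π = (4 + 1)π.
Divide by 2π: (4 + 1)/2 = 5/2.
By Parseval, this equals Σ |c_n|^2.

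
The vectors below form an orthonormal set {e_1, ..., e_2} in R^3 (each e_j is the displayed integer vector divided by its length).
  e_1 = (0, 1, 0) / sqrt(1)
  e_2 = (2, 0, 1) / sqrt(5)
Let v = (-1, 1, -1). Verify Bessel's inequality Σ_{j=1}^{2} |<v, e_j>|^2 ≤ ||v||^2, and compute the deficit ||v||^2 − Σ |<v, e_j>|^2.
Σ |<v, e_j>|^2 = 14/5; ||v||^2 = 3; deficit = 1/5

Write each e_j = u_j / sqrt(<u_j, u_j>) where u_j is the displayed integer vector. Then <v, e_j> = <v, u_j> / sqrt(<u_j, u_j>), so |<v, e_j>|^2 = <v, u_j>^2 / <u_j, u_j>.
Coefficients: <v, e_1> = 1/sqrt(1), <v, e_2> = -3/sqrt(5).
Square and sum: Σ |<v, e_j>|^2 = 14/5.
Compute ||v||^2 = v·v = 3.
Deficit = 3 − 14/5 = 1/5 ≥ 0, confirming Bessel's inequality. (The deficit equals ||v − Σ <v,e_j> e_j||^2, the squared distance from v to span{e_j}.)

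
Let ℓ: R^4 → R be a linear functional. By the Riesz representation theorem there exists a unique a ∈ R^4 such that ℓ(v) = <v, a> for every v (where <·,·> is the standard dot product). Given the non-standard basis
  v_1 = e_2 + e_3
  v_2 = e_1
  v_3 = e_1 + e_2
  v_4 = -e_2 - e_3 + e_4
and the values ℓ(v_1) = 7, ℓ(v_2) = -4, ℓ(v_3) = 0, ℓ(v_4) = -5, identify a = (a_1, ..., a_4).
a = (-4, 4, 3, 2)

Write a = (a_1, ..., a_4) in the standard basis. For each basis vector v_i, ℓ(v_i) = <v_i, a> is a linear equation in the a_j's. Collect the n equations into a matrix system V a = ℓ, where row i of V is v_i (expressed in the standard basis). Since V is invertible (lower-triangular with 1s on the diagonal, up to permutation), solve by back-substitution:
  V =
[[0, 1, 1, 0],
 [1, 0, 0, 0],
 [1, 1, 0, 0],
 [0, -1, -1, 1]]
  V a = (7, -4, 0, -5)
Solving gives a = (-4, 4, 3, 2).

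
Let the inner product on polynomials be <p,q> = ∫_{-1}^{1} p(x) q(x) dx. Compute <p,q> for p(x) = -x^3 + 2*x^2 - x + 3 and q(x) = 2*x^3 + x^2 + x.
<p,q> = 38/105

Expand the product: p(x)·q(x) = -2*x^6 + 3*x^5 - x^4 + 7*x^3 + 2*x^2 + 3*x.
∫_{-1}^{1} of each monomial x^k gives [2/(k+1) if k even, 0 if k odd]. Integrating term-by-term (or equivalently evaluating the antiderivative F(x) = -2*x^7/7 + x^6/2 - x^5/5 + 7*x^4/4 + 2*x^3/3 + 3*x^2/2 at the endpoints):
  F(1) − F(−1) = 1651/420 − (1499/420) = 38/105.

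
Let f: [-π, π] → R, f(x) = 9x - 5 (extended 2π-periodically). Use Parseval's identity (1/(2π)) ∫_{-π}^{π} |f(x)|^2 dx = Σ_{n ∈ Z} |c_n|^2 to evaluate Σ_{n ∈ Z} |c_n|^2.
Σ |c_n|^2 = 27π^2 + 25

Expand and integrate term by term over [-π, π]:
  ∫ (9x)^2 dx = 81·(2π^3/3); ∫ 2·9·(-5)·x dx = 0 (odd integrand); ∫ (-5)^2 dx = 25·2π.
So (1/(2π)) ∫_{-π}^{π} (9x - 5)^2 dx = 81π^2/3 + 25 = 27π^2 + 25.
Parseval ⇒ Σ |c_n|^2 = 27π^2 + 25.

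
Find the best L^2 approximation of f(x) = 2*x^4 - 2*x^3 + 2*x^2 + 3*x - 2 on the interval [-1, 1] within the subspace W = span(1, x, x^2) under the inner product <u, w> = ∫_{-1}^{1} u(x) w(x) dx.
g(x) = 26*x^2/7 + 9*x/5 - 76/35

The best approximation g ∈ W is the orthogonal projection of f onto W. Writing g = a_0 + a_1 x + a_2 x^2, the coefficients solve the normal equations G · a = b where
  G_{ij} = <φ_i, φ_j> and b_i = <f, φ_i>, with φ_0 = 1, φ_1 = x, φ_2 = x^2.
G =
  [2, 0, 2/3]
  [0, 2/3, 0]
  [2/3, 0, 2/5],
b = (-28/15, 6/5, 4/105).
Solving gives a_0 = -76/35, a_1 = 9/5, a_2 = 26/7, so
  g(x) = 26*x^2/7 + 9*x/5 - 76/35.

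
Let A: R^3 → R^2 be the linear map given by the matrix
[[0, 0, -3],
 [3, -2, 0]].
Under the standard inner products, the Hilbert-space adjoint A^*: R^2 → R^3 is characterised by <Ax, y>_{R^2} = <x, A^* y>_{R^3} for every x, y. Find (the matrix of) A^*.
A^* = A^T =
[[0, 3],
 [0, -2],
 [-3, 0]]

For real matrices with standard dot products, the defining identity <Ax, y> = <x, A^* y> gives (Ax)^T y = x^T (A^*) y, i.e. x^T A^T y = x^T (A^*) y. Since this holds for all x, y, we must have A^* = A^T. Therefore
A^* =
[[0, 3],
 [0, -2],
 [-3, 0]].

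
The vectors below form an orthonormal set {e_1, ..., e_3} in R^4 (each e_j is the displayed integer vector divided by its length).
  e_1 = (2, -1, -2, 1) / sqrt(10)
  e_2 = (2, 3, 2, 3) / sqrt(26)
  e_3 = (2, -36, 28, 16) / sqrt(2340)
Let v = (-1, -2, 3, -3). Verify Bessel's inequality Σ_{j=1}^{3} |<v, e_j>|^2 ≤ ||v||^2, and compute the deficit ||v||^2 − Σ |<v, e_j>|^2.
Σ |<v, e_j>|^2 = 158/9; ||v||^2 = 23; deficit = 49/9

Write each e_j = u_j / sqrt(<u_j, u_j>) where u_j is the displayed integer vector. Then <v, e_j> = <v, u_j> / sqrt(<u_j, u_j>), so |<v, e_j>|^2 = <v, u_j>^2 / <u_j, u_j>.
Coefficients: <v, e_1> = -9/sqrt(10), <v, e_2> = -11/sqrt(26), <v, e_3> = 106/sqrt(2340).
Square and sum: Σ |<v, e_j>|^2 = 158/9.
Compute ||v||^2 = v·v = 23.
Deficit = 23 − 158/9 = 49/9 ≥ 0, confirming Bessel's inequality. (The deficit equals ||v − Σ <v,e_j> e_j||^2, the squared distance from v to span{e_j}.)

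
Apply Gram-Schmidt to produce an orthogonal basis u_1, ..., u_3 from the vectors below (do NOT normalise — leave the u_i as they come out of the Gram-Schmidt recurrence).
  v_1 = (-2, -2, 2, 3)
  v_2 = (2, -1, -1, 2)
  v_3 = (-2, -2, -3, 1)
Orthogonal basis:
  u_1 = (-2, -2, 2, 3)
  u_2 = (46/21, -17/21, -25/21, 12/7)
  u_3 = (-215/103, -271/206, -653/206, -16/103)

Apply the Gram-Schmidt recurrence
  u_1 = v_1
  u_i = v_i − Σ_{j<i} ((v_i · u_j) / (u_j · u_j)) · u_j.

Step by step this gives:
  u_1 = (-2, -2, 2, 3)
  u_2 = (46/21, -17/21, -25/21, 12/7)
  u_3 = (-215/103, -271/206, -653/206, -16/103)

Orthogonality check:
  u_2 · u_1 = 0 (should be 0)
  u_3 · u_1 = 0 (should be 0)
  u_3 · u_2 = 0 (should be 0)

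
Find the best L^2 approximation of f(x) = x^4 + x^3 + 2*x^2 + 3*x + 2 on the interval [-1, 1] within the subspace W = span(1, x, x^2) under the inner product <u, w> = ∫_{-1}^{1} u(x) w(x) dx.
g(x) = 20*x^2/7 + 18*x/5 + 67/35

The best approximation g ∈ W is the orthogonal projection of f onto W. Writing g = a_0 + a_1 x + a_2 x^2, the coefficients solve the normal equations G · a = b where
  G_{ij} = <φ_i, φ_j> and b_i = <f, φ_i>, with φ_0 = 1, φ_1 = x, φ_2 = x^2.
G =
  [2, 0, 2/3]
  [0, 2/3, 0]
  [2/3, 0, 2/5],
b = (86/15, 12/5, 254/105).
Solving gives a_0 = 67/35, a_1 = 18/5, a_2 = 20/7, so
  g(x) = 20*x^2/7 + 18*x/5 + 67/35.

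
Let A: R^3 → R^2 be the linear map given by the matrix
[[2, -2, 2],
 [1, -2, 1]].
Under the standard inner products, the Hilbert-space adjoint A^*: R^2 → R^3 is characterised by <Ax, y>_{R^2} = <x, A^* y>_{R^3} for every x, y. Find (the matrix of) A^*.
A^* = A^T =
[[2, 1],
 [-2, -2],
 [2, 1]]

For real matrices with standard dot products, the defining identity <Ax, y> = <x, A^* y> gives (Ax)^T y = x^T (A^*) y, i.e. x^T A^T y = x^T (A^*) y. Since this holds for all x, y, we must have A^* = A^T. Therefore
A^* =
[[2, 1],
 [-2, -2],
 [2, 1]].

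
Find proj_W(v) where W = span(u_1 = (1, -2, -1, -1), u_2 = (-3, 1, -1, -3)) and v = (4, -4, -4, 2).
proj_W(v) = (598/139, -636/139, -150/139, 74/139)

Set up U = [u_1 | ... | u_2] ∈ R^(4×2). The projector onto W = col(U) is P = U (U^T U)^(-1) U^T.
Compute U^T U =
  [7, -1]
  [-1, 20],
and U^T v = (14, -18).
Solve U^T U · c = U^T v for the coefficients: c = (262/139, -112/139). The projection is proj_W(v) = U c.
Check: (v - proj_W(v)) · u_1 = 0  (should be 0).
Check: (v - proj_W(v)) · u_2 = 0  (should be 0).
Result: proj_W(v) = (598/139, -636/139, -150/139, 74/139).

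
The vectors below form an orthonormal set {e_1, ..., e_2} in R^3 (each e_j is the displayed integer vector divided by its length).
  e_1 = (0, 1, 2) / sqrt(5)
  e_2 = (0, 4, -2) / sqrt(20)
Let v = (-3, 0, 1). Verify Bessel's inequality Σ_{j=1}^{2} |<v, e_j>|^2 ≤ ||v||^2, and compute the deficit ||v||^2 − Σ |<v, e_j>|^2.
Σ |<v, e_j>|^2 = 1; ||v||^2 = 10; deficit = 9

Write each e_j = u_j / sqrt(<u_j, u_j>) where u_j is the displayed integer vector. Then <v, e_j> = <v, u_j> / sqrt(<u_j, u_j>), so |<v, e_j>|^2 = <v, u_j>^2 / <u_j, u_j>.
Coefficients: <v, e_1> = 2/sqrt(5), <v, e_2> = -2/sqrt(20).
Square and sum: Σ |<v, e_j>|^2 = 1.
Compute ||v||^2 = v·v = 10.
Deficit = 10 − 1 = 9 ≥ 0, confirming Bessel's inequality. (The deficit equals ||v − Σ <v,e_j> e_j||^2, the squared distance from v to span{e_j}.)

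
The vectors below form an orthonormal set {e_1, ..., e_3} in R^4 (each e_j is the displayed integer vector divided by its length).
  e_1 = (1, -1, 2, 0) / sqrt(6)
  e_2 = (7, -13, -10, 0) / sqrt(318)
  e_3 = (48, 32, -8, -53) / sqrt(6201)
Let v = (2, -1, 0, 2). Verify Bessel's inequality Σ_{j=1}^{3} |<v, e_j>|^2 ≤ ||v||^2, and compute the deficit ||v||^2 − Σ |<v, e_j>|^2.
Σ |<v, e_j>|^2 = 53/13; ||v||^2 = 9; deficit = 64/13

Write each e_j = u_j / sqrt(<u_j, u_j>) where u_j is the displayed integer vector. Then <v, e_j> = <v, u_j> / sqrt(<u_j, u_j>), so |<v, e_j>|^2 = <v, u_j>^2 / <u_j, u_j>.
Coefficients: <v, e_1> = 3/sqrt(6), <v, e_2> = 27/sqrt(318), <v, e_3> = -42/sqrt(6201).
Square and sum: Σ |<v, e_j>|^2 = 53/13.
Compute ||v||^2 = v·v = 9.
Deficit = 9 − 53/13 = 64/13 ≥ 0, confirming Bessel's inequality. (The deficit equals ||v − Σ <v,e_j> e_j||^2, the squared distance from v to span{e_j}.)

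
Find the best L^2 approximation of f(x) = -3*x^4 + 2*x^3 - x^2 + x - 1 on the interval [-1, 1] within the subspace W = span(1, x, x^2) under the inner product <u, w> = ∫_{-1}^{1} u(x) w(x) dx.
g(x) = -25*x^2/7 + 11*x/5 - 26/35

The best approximation g ∈ W is the orthogonal projection of f onto W. Writing g = a_0 + a_1 x + a_2 x^2, the coefficients solve the normal equations G · a = b where
  G_{ij} = <φ_i, φ_j> and b_i = <f, φ_i>, with φ_0 = 1, φ_1 = x, φ_2 = x^2.
G =
  [2, 0, 2/3]
  [0, 2/3, 0]
  [2/3, 0, 2/5],
b = (-58/15, 22/15, -202/105).
Solving gives a_0 = -26/35, a_1 = 11/5, a_2 = -25/7, so
  g(x) = -25*x^2/7 + 11*x/5 - 26/35.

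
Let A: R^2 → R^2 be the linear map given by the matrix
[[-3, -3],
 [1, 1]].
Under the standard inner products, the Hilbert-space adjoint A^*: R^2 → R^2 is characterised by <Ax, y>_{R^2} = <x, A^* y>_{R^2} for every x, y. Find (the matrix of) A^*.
A^* = A^T =
[[-3, 1],
 [-3, 1]]

For real matrices with standard dot products, the defining identity <Ax, y> = <x, A^* y> gives (Ax)^T y = x^T (A^*) y, i.e. x^T A^T y = x^T (A^*) y. Since this holds for all x, y, we must have A^* = A^T. Therefore
A^* =
[[-3, 1],
 [-3, 1]].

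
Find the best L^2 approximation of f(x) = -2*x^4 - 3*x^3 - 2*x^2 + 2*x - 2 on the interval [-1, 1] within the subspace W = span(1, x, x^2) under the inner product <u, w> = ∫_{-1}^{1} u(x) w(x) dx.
g(x) = -26*x^2/7 + x/5 - 64/35

The best approximation g ∈ W is the orthogonal projection of f onto W. Writing g = a_0 + a_1 x + a_2 x^2, the coefficients solve the normal equations G · a = b where
  G_{ij} = <φ_i, φ_j> and b_i = <f, φ_i>, with φ_0 = 1, φ_1 = x, φ_2 = x^2.
G =
  [2, 0, 2/3]
  [0, 2/3, 0]
  [2/3, 0, 2/5],
b = (-92/15, 2/15, -284/105).
Solving gives a_0 = -64/35, a_1 = 1/5, a_2 = -26/7, so
  g(x) = -26*x^2/7 + x/5 - 64/35.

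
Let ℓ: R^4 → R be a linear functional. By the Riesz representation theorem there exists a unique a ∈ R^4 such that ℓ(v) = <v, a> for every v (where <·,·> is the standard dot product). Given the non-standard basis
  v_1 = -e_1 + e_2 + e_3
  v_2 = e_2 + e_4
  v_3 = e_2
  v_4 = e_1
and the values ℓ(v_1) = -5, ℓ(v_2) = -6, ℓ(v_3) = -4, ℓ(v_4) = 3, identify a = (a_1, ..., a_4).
a = (3, -4, 2, -2)

Write a = (a_1, ..., a_4) in the standard basis. For each basis vector v_i, ℓ(v_i) = <v_i, a> is a linear equation in the a_j's. Collect the n equations into a matrix system V a = ℓ, where row i of V is v_i (expressed in the standard basis). Since V is invertible (lower-triangular with 1s on the diagonal, up to permutation), solve by back-substitution:
  V =
[[-1, 1, 1, 0],
 [0, 1, 0, 1],
 [0, 1, 0, 0],
 [1, 0, 0, 0]]
  V a = (-5, -6, -4, 3)
Solving gives a = (3, -4, 2, -2).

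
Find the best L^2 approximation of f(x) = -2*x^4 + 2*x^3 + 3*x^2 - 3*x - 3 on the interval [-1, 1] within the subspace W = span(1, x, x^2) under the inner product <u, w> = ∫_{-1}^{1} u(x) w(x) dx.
g(x) = 9*x^2/7 - 9*x/5 - 99/35

The best approximation g ∈ W is the orthogonal projection of f onto W. Writing g = a_0 + a_1 x + a_2 x^2, the coefficients solve the normal equations G · a = b where
  G_{ij} = <φ_i, φ_j> and b_i = <f, φ_i>, with φ_0 = 1, φ_1 = x, φ_2 = x^2.
G =
  [2, 0, 2/3]
  [0, 2/3, 0]
  [2/3, 0, 2/5],
b = (-24/5, -6/5, -48/35).
Solving gives a_0 = -99/35, a_1 = -9/5, a_2 = 9/7, so
  g(x) = 9*x^2/7 - 9*x/5 - 99/35.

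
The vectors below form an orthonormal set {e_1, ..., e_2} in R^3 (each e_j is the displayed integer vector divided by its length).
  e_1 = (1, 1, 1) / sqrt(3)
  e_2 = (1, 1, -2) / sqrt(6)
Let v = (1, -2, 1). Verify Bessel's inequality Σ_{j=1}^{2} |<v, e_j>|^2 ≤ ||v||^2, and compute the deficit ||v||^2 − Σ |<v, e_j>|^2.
Σ |<v, e_j>|^2 = 3/2; ||v||^2 = 6; deficit = 9/2

Write each e_j = u_j / sqrt(<u_j, u_j>) where u_j is the displayed integer vector. Then <v, e_j> = <v, u_j> / sqrt(<u_j, u_j>), so |<v, e_j>|^2 = <v, u_j>^2 / <u_j, u_j>.
Coefficients: <v, e_1> = 0/sqrt(3), <v, e_2> = -3/sqrt(6).
Square and sum: Σ |<v, e_j>|^2 = 3/2.
Compute ||v||^2 = v·v = 6.
Deficit = 6 − 3/2 = 9/2 ≥ 0, confirming Bessel's inequality. (The deficit equals ||v − Σ <v,e_j> e_j||^2, the squared distance from v to span{e_j}.)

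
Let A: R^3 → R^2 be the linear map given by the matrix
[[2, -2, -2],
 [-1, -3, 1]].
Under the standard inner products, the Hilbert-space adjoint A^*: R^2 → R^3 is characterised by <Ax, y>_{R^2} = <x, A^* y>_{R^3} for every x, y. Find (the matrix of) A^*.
A^* = A^T =
[[2, -1],
 [-2, -3],
 [-2, 1]]

For real matrices with standard dot products, the defining identity <Ax, y> = <x, A^* y> gives (Ax)^T y = x^T (A^*) y, i.e. x^T A^T y = x^T (A^*) y. Since this holds for all x, y, we must have A^* = A^T. Therefore
A^* =
[[2, -1],
 [-2, -3],
 [-2, 1]].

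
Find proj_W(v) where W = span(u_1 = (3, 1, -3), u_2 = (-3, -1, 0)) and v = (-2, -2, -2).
proj_W(v) = (-12/5, -4/5, -2)

Set up U = [u_1 | ... | u_2] ∈ R^(3×2). The projector onto W = col(U) is P = U (U^T U)^(-1) U^T.
Compute U^T U =
  [19, -10]
  [-10, 10],
and U^T v = (-2, 8).
Solve U^T U · c = U^T v for the coefficients: c = (2/3, 22/15). The projection is proj_W(v) = U c.
Check: (v - proj_W(v)) · u_1 = 0  (should be 0).
Check: (v - proj_W(v)) · u_2 = 0  (should be 0).
Result: proj_W(v) = (-12/5, -4/5, -2).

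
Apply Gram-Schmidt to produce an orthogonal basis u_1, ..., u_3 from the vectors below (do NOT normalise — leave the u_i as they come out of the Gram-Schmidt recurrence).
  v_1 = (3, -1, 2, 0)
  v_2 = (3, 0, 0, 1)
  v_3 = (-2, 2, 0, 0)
Orthogonal basis:
  u_1 = (3, -1, 2, 0)
  u_2 = (15/14, 9/14, -9/7, 1)
  u_3 = (-4/59, 92/59, 52/59, 12/59)

Apply the Gram-Schmidt recurrence
  u_1 = v_1
  u_i = v_i − Σ_{j<i} ((v_i · u_j) / (u_j · u_j)) · u_j.

Step by step this gives:
  u_1 = (3, -1, 2, 0)
  u_2 = (15/14, 9/14, -9/7, 1)
  u_3 = (-4/59, 92/59, 52/59, 12/59)

Orthogonality check:
  u_2 · u_1 = 0 (should be 0)
  u_3 · u_1 = 0 (should be 0)
  u_3 · u_2 = 0 (should be 0)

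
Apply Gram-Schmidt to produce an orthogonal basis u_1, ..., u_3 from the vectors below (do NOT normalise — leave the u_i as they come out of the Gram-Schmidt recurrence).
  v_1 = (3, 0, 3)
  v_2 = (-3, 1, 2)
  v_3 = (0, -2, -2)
Orthogonal basis:
  u_1 = (3, 0, 3)
  u_2 = (-5/2, 1, 5/2)
  u_3 = (-8/27, -40/27, 8/27)

Apply the Gram-Schmidt recurrence
  u_1 = v_1
  u_i = v_i − Σ_{j<i} ((v_i · u_j) / (u_j · u_j)) · u_j.

Step by step this gives:
  u_1 = (3, 0, 3)
  u_2 = (-5/2, 1, 5/2)
  u_3 = (-8/27, -40/27, 8/27)

Orthogonality check:
  u_2 · u_1 = 0 (should be 0)
  u_3 · u_1 = 0 (should be 0)
  u_3 · u_2 = 0 (should be 0)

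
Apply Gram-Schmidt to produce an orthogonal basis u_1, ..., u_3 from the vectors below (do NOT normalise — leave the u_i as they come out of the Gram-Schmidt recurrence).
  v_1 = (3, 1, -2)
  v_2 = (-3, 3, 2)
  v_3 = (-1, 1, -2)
Orthogonal basis:
  u_1 = (3, 1, -2)
  u_2 = (-6/7, 26/7, 4/7)
  u_3 = (-16/13, 0, -24/13)

Apply the Gram-Schmidt recurrence
  u_1 = v_1
  u_i = v_i − Σ_{j<i} ((v_i · u_j) / (u_j · u_j)) · u_j.

Step by step this gives:
  u_1 = (3, 1, -2)
  u_2 = (-6/7, 26/7, 4/7)
  u_3 = (-16/13, 0, -24/13)

Orthogonality check:
  u_2 · u_1 = 0 (should be 0)
  u_3 · u_1 = 0 (should be 0)
  u_3 · u_2 = 0 (should be 0)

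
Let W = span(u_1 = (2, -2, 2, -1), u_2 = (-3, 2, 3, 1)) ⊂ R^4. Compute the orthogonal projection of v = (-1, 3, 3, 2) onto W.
proj_W(v) = (-352/137, 232/137, 368/137, 116/137)

Set up U = [u_1 | ... | u_2] ∈ R^(4×2). The projector onto W = col(U) is P = U (U^T U)^(-1) U^T.
Compute U^T U =
  [13, -5]
  [-5, 23],
and U^T v = (-4, 20).
Solve U^T U · c = U^T v for the coefficients: c = (4/137, 120/137). The projection is proj_W(v) = U c.
Check: (v - proj_W(v)) · u_1 = 0  (should be 0).
Check: (v - proj_W(v)) · u_2 = 0  (should be 0).
Result: proj_W(v) = (-352/137, 232/137, 368/137, 116/137).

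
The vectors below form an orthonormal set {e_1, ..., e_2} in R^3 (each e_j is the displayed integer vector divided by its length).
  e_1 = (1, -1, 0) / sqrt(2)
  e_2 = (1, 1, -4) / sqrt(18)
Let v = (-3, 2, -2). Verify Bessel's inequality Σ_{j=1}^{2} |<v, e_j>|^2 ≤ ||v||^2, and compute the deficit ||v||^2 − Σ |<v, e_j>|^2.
Σ |<v, e_j>|^2 = 137/9; ||v||^2 = 17; deficit = 16/9

Write each e_j = u_j / sqrt(<u_j, u_j>) where u_j is the displayed integer vector. Then <v, e_j> = <v, u_j> / sqrt(<u_j, u_j>), so |<v, e_j>|^2 = <v, u_j>^2 / <u_j, u_j>.
Coefficients: <v, e_1> = -5/sqrt(2), <v, e_2> = 7/sqrt(18).
Square and sum: Σ |<v, e_j>|^2 = 137/9.
Compute ||v||^2 = v·v = 17.
Deficit = 17 − 137/9 = 16/9 ≥ 0, confirming Bessel's inequality. (The deficit equals ||v − Σ <v,e_j> e_j||^2, the squared distance from v to span{e_j}.)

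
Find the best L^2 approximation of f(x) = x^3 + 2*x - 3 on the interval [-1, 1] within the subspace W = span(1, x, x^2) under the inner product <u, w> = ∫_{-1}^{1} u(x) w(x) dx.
g(x) = 13*x/5 - 3

The best approximation g ∈ W is the orthogonal projection of f onto W. Writing g = a_0 + a_1 x + a_2 x^2, the coefficients solve the normal equations G · a = b where
  G_{ij} = <φ_i, φ_j> and b_i = <f, φ_i>, with φ_0 = 1, φ_1 = x, φ_2 = x^2.
G =
  [2, 0, 2/3]
  [0, 2/3, 0]
  [2/3, 0, 2/5],
b = (-6, 26/15, -2).
Solving gives a_0 = -3, a_1 = 13/5, a_2 = 0, so
  g(x) = 13*x/5 - 3.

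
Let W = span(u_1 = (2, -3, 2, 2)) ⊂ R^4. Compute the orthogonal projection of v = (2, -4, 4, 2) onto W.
proj_W(v) = (8/3, -4, 8/3, 8/3)

Set up U = [u_1 | ... | u_1] ∈ R^(4×1). The projector onto W = col(U) is P = U (U^T U)^(-1) U^T.
Compute U^T U =
  [21],
and U^T v = (28).
Solve U^T U · c = U^T v for the coefficients: c = (4/3). The projection is proj_W(v) = U c.
Check: (v - proj_W(v)) · u_1 = 0  (should be 0).
Result: proj_W(v) = (8/3, -4, 8/3, 8/3).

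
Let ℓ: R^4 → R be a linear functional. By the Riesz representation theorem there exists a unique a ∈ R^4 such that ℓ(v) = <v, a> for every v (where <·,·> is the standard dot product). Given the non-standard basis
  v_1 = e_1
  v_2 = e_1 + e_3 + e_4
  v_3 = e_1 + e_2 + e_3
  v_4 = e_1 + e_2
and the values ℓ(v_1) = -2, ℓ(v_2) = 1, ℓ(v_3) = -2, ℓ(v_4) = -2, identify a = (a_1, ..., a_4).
a = (-2, 0, 0, 3)

Write a = (a_1, ..., a_4) in the standard basis. For each basis vector v_i, ℓ(v_i) = <v_i, a> is a linear equation in the a_j's. Collect the n equations into a matrix system V a = ℓ, where row i of V is v_i (expressed in the standard basis). Since V is invertible (lower-triangular with 1s on the diagonal, up to permutation), solve by back-substitution:
  V =
[[1, 0, 0, 0],
 [1, 0, 1, 1],
 [1, 1, 1, 0],
 [1, 1, 0, 0]]
  V a = (-2, 1, -2, -2)
Solving gives a = (-2, 0, 0, 3).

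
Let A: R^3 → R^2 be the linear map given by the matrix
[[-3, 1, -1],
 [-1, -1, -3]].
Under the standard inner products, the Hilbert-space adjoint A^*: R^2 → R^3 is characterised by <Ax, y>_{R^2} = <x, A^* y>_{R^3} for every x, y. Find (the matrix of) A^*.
A^* = A^T =
[[-3, -1],
 [1, -1],
 [-1, -3]]

For real matrices with standard dot products, the defining identity <Ax, y> = <x, A^* y> gives (Ax)^T y = x^T (A^*) y, i.e. x^T A^T y = x^T (A^*) y. Since this holds for all x, y, we must have A^* = A^T. Therefore
A^* =
[[-3, -1],
 [1, -1],
 [-1, -3]].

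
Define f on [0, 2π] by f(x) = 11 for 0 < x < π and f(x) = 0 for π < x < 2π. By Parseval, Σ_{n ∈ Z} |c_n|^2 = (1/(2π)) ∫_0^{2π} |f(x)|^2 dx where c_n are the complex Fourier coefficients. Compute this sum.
Σ |c_n|^2 = 121/2

Parseval equates the L^2 energy of f (normalised by 1/(2π)) with the ℓ^2 sum of its Fourier coefficients: (1/(2π)) ∫_0^{2π} |f|^2 = Σ |c_n|^2.
Compute the left side: (1/(2π)) [∫_0^π 11^2 dx + ∫_π^{2π} 0^2 dx] = (1/(2π)) · (121π + 0π) = (121 + 0)/2 = 121/2.
So Σ_{n ∈ Z} |c_n|^2 = 121/2.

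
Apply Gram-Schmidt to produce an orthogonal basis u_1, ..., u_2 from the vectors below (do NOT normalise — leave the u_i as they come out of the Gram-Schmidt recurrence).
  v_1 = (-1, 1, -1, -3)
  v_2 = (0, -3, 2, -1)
Orthogonal basis:
  u_1 = (-1, 1, -1, -3)
  u_2 = (-1/6, -17/6, 11/6, -3/2)

Apply the Gram-Schmidt recurrence
  u_1 = v_1
  u_i = v_i − Σ_{j<i} ((v_i · u_j) / (u_j · u_j)) · u_j.

Step by step this gives:
  u_1 = (-1, 1, -1, -3)
  u_2 = (-1/6, -17/6, 11/6, -3/2)

Orthogonality check:
  u_2 · u_1 = 0 (should be 0)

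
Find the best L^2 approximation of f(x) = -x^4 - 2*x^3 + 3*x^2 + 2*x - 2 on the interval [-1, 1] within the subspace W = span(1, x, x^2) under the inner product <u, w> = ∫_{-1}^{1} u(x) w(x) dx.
g(x) = 15*x^2/7 + 4*x/5 - 67/35

The best approximation g ∈ W is the orthogonal projection of f onto W. Writing g = a_0 + a_1 x + a_2 x^2, the coefficients solve the normal equations G · a = b where
  G_{ij} = <φ_i, φ_j> and b_i = <f, φ_i>, with φ_0 = 1, φ_1 = x, φ_2 = x^2.
G =
  [2, 0, 2/3]
  [0, 2/3, 0]
  [2/3, 0, 2/5],
b = (-12/5, 8/15, -44/105).
Solving gives a_0 = -67/35, a_1 = 4/5, a_2 = 15/7, so
  g(x) = 15*x^2/7 + 4*x/5 - 67/35.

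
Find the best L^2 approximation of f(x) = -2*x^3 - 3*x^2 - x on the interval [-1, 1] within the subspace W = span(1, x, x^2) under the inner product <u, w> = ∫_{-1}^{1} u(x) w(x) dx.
g(x) = -3*x^2 - 11*x/5

The best approximation g ∈ W is the orthogonal projection of f onto W. Writing g = a_0 + a_1 x + a_2 x^2, the coefficients solve the normal equations G · a = b where
  G_{ij} = <φ_i, φ_j> and b_i = <f, φ_i>, with φ_0 = 1, φ_1 = x, φ_2 = x^2.
G =
  [2, 0, 2/3]
  [0, 2/3, 0]
  [2/3, 0, 2/5],
b = (-2, -22/15, -6/5).
Solving gives a_0 = 0, a_1 = -11/5, a_2 = -3, so
  g(x) = -3*x^2 - 11*x/5.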